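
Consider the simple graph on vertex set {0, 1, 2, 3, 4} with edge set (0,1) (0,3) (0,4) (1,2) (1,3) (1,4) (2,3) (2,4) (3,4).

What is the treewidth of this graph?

3

A width-3 tree decomposition is:
Bags: B1 = {0, 1, 3, 4}  B2 = {1, 2, 3, 4}
Tree: B1–B2
Each bag holds 4 vertices, so the decomposition has width 3, which upper-bounds the treewidth. For the lower bound, the 4 vertices {0, 1, 3, 4} are pairwise adjacent, and any tree decomposition puts a clique entirely inside one bag — forcing width ≥ 3. Hence tw(G) = 3 exactly.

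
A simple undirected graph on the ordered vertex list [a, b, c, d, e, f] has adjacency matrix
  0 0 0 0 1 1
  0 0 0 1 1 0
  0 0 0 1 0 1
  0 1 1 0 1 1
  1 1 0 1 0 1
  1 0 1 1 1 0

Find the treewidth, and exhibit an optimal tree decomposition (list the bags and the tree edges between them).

The largest bag has 3 vertices, giving width 2; this decomposition certifies tw(G) ≤ 2. For the lower bound, the 3 vertices {d, e, f} are pairwise adjacent, and any tree decomposition puts a clique entirely inside one bag — forcing width ≥ 2. Therefore the treewidth is 2.

Treewidth 2.
Bags: B1 = {d, e, f}  B2 = {c, d, f}  B3 = {a, e, f}  B4 = {b, d, e}
Tree: B1–B2, B1–B3, B1–B4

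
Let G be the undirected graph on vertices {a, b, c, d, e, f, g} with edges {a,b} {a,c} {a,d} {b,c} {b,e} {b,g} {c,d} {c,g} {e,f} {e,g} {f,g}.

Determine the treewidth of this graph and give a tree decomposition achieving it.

Each bag holds 3 vertices, so the decomposition has width 2, which upper-bounds the treewidth. Conversely, {e, f, g} is a clique of size 3, and the vertices of any clique must share a bag in every tree decomposition; so some bag has ≥ 3 vertices and tw(G) ≥ 2. Therefore the treewidth is 2.

Treewidth 2.
One optimal decomposition is:
Bags: B1 = {b, c, g}  B2 = {a, b, c}  B3 = {a, c, d}  B4 = {b, e, g}  B5 = {e, f, g}
Tree: B1–B2, B2–B3, B1–B4, B4–B5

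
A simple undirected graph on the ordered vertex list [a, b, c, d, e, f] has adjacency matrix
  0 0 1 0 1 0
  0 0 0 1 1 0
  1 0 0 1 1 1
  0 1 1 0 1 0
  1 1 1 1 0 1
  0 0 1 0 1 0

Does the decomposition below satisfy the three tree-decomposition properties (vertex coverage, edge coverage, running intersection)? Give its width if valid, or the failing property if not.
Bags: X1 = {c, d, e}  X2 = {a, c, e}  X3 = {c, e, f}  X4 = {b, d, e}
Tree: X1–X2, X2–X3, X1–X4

Yes; width 2.

Checking the three conditions: (i) the bags cover all of {a, b, c, d, e, f}; (ii) for each edge, some bag contains both endpoints; (iii) the bags containing any fixed vertex form a subtree. All hold, so the decomposition is valid with width 3 − 1 = 2.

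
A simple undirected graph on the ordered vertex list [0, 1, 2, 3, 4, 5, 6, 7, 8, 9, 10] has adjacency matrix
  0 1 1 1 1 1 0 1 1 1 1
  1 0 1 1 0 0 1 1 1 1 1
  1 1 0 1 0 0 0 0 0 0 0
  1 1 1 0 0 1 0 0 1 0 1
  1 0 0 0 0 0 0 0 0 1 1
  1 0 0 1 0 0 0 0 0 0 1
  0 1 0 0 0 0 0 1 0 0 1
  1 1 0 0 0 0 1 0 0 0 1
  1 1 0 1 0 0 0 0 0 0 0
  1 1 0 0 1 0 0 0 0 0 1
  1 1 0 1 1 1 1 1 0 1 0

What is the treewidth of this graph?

A width-3 tree decomposition is:
Bags: B1 = {0, 1, 3, 10}  B2 = {0, 1, 9, 10}  B3 = {0, 3, 5, 10}  B4 = {0, 1, 7, 10}  B5 = {0, 1, 2, 3}  B6 = {1, 6, 7, 10}  B7 = {0, 4, 9, 10}  B8 = {0, 1, 3, 8}
Tree: B1–B2, B1–B3, B2–B4, B1–B5, B4–B6, B2–B7, B1–B8
The largest bag has 4 vertices, giving width 3; this decomposition certifies tw(G) ≤ 3. Conversely, {0, 1, 9, 10} is a clique of size 4, and the vertices of any clique must share a bag in every tree decomposition; so some bag has ≥ 4 vertices and tw(G) ≥ 3. Combining the bounds, tw(G) = 3.

3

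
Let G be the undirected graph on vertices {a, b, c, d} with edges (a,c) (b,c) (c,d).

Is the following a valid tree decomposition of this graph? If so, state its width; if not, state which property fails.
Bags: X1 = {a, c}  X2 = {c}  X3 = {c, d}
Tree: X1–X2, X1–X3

No — vertex b appears in no bag.

A tree decomposition must satisfy three properties: every vertex lies in some bag; for every edge, both endpoints lie together in some bag; and for every vertex, the bags containing it form a connected subtree. Here vertex b appears in no bag, so the decomposition is invalid.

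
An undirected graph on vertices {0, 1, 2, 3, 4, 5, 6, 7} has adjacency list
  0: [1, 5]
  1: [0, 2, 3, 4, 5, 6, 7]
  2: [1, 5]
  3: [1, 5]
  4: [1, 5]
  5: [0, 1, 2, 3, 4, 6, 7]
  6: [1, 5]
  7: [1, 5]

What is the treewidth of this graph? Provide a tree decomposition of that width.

Treewidth 2.
Bags: B1 = {1, 5, 7}  B2 = {0, 1, 5}  B3 = {1, 3, 5}  B4 = {1, 2, 5}  B5 = {1, 4, 5}  B6 = {1, 5, 6}
Tree: B1–B2, B1–B3, B1–B4, B4–B5, B1–B6

Every bag has size at most 3, so the width is 3 − 1 = 2 and tw(G) ≤ 2. For the lower bound, the 3 vertices {0, 1, 5} are pairwise adjacent, and any tree decomposition puts a clique entirely inside one bag — forcing width ≥ 2. Therefore the treewidth is 2.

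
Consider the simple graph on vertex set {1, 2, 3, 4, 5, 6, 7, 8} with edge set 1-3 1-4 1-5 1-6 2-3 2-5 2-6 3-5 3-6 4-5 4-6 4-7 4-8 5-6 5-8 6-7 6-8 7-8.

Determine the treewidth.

3

A width-3 tree decomposition is:
Bags: B1 = {4, 6, 7, 8}  B2 = {4, 5, 6, 8}  B3 = {1, 4, 5, 6}  B4 = {1, 3, 5, 6}  B5 = {2, 3, 5, 6}
Tree: B1–B2, B2–B3, B3–B4, B4–B5
Each bag holds 4 vertices, so the decomposition has width 3, which upper-bounds the treewidth. Conversely, {4, 5, 6, 8} is a clique of size 4, and the vertices of any clique must share a bag in every tree decomposition; so some bag has ≥ 4 vertices and tw(G) ≥ 3. Hence tw(G) = 3 exactly.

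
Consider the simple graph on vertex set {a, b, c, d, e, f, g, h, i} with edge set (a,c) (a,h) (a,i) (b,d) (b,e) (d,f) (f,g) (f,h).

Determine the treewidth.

A width-1 tree decomposition is:
Bags: B1 = {b, e}  B2 = {b, d}  B3 = {d, f}  B4 = {f, h}  B5 = {a, h}  B6 = {a, c}  B7 = {a, i}  B8 = {f, g}
Tree: B1–B2, B2–B3, B3–B4, B4–B5, B5–B6, B6–B7, B3–B8
Every bag has size at most 2, so the width is 2 − 1 = 1 and tw(G) ≤ 1. Since G has at least one edge (e.g. b–e), it is not an edgeless graph, so tw(G) ≥ 1. Hence tw(G) = 1 exactly.

1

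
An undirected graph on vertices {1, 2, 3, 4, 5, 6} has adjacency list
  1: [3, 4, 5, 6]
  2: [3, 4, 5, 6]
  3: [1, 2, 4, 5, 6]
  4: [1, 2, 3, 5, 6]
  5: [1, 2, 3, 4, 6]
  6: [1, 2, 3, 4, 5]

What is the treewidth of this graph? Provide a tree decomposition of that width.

Treewidth 4.
One such decomposition:
Bags: B1 = {2, 3, 4, 5, 6}  B2 = {1, 3, 4, 5, 6}
Tree: B1–B2

The largest bag has 5 vertices, giving width 4; this decomposition certifies tw(G) ≤ 4. Conversely, {1, 3, 4, 5, 6} is a clique of size 5, and the vertices of any clique must share a bag in every tree decomposition; so some bag has ≥ 5 vertices and tw(G) ≥ 4. Combining the bounds, tw(G) = 4.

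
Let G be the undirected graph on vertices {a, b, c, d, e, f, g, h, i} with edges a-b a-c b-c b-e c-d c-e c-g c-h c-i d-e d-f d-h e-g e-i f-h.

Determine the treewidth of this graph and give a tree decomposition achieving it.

Treewidth 2.
Bags: B1 = {c, d, e}  B2 = {c, d, h}  B3 = {b, c, e}  B4 = {d, f, h}  B5 = {c, e, i}  B6 = {a, b, c}  B7 = {c, e, g}
Tree: B1–B2, B1–B3, B2–B4, B3–B5, B3–B6, B1–B7

The largest bag has 3 vertices, giving width 2; this decomposition certifies tw(G) ≤ 2. Conversely, {c, d, e} is a clique of size 3, and the vertices of any clique must share a bag in every tree decomposition; so some bag has ≥ 3 vertices and tw(G) ≥ 2. Hence tw(G) = 2 exactly.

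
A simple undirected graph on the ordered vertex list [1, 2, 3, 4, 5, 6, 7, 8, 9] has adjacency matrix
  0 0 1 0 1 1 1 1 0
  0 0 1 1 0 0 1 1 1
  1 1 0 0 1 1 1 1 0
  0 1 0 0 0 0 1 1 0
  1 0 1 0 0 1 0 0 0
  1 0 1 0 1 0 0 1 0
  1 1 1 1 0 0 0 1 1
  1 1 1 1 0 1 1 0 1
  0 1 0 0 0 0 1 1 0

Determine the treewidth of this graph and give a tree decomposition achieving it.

The largest bag has 4 vertices, giving width 3; this decomposition certifies tw(G) ≤ 3. On the other hand G contains the 4-clique {1, 3, 6, 8}. A clique must lie in a single bag of any decomposition, so no decomposition can have width below 3. Combining the bounds, tw(G) = 3.

Treewidth 3.
One such decomposition:
Bags: B1 = {1, 3, 6, 8}  B2 = {1, 3, 7, 8}  B3 = {1, 3, 5, 6}  B4 = {2, 3, 7, 8}  B5 = {2, 4, 7, 8}  B6 = {2, 7, 8, 9}
Tree: B1–B2, B1–B3, B2–B4, B4–B5, B4–B6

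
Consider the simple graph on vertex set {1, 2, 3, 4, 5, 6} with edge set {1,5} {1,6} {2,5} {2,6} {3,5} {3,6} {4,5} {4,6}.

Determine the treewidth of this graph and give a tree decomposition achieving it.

Treewidth 2.
One such decomposition:
Bags: B1 = {4, 5, 6}  B2 = {3, 5, 6}  B3 = {1, 5, 6}  B4 = {2, 5, 6}
Tree: B1–B2, B2–B3, B3–B4

Every bag has size at most 3, so the width is 3 − 1 = 2 and tw(G) ≤ 2. The edges 4–6–3–5–4 form a cycle, so G is not a tree and its treewidth is at least 2. Combining the bounds, tw(G) = 2.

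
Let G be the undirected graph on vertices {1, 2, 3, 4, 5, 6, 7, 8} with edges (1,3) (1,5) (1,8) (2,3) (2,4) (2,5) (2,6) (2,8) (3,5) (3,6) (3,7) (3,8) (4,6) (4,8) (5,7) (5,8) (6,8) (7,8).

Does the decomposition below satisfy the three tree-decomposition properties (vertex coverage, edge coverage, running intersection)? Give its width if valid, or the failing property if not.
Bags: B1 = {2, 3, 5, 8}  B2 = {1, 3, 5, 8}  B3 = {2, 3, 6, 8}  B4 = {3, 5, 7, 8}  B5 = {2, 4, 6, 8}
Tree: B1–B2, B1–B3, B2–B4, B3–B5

Vertex coverage: the bags together contain {1, 2, 3, 4, 5, 6, 7, 8}, the full vertex set. Edge coverage: each edge of G has both endpoints in at least one bag. Running intersection: for every vertex, the bags containing it form a connected subtree. All three properties hold, so this is a valid tree decomposition of width max|bag| − 1 = 3, and hence tw(G) ≤ 3.

Yes; width 3.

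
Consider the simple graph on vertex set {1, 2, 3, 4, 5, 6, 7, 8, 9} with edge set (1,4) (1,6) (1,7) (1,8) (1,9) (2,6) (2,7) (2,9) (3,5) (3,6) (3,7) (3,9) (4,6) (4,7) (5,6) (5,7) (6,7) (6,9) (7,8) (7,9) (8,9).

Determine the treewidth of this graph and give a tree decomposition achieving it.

Every bag has size at most 4, so the width is 4 − 1 = 3 and tw(G) ≤ 3. Conversely, {1, 7, 8, 9} is a clique of size 4, and the vertices of any clique must share a bag in every tree decomposition; so some bag has ≥ 4 vertices and tw(G) ≥ 3. Hence tw(G) = 3 exactly.

Treewidth 3.
One optimal decomposition is:
Bags: B1 = {1, 4, 6, 7}  B2 = {1, 6, 7, 9}  B3 = {2, 6, 7, 9}  B4 = {1, 7, 8, 9}  B5 = {3, 6, 7, 9}  B6 = {3, 5, 6, 7}
Tree: B1–B2, B2–B3, B2–B4, B2–B5, B5–B6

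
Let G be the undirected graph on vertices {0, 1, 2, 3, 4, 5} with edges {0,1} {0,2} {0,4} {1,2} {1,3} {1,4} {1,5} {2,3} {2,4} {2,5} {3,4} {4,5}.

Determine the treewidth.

3

A width-3 tree decomposition is:
Bags: B1 = {1, 2, 3, 4}  B2 = {0, 1, 2, 4}  B3 = {1, 2, 4, 5}
Tree: B1–B2, B2–B3
The largest bag has 4 vertices, giving width 3; this decomposition certifies tw(G) ≤ 3. Conversely, {0, 1, 2, 4} is a clique of size 4, and the vertices of any clique must share a bag in every tree decomposition; so some bag has ≥ 4 vertices and tw(G) ≥ 3. Hence tw(G) = 3 exactly.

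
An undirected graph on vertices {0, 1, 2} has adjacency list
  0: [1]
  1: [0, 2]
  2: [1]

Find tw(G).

1

A width-1 tree decomposition is:
Bags: B1 = {0, 1}  B2 = {1, 2}
Tree: B1–B2
Each bag holds 2 vertices, so the decomposition has width 1, which upper-bounds the treewidth. Any graph with an edge has treewidth ≥ 1, and G has the edge 1–0. Hence tw(G) = 1 exactly.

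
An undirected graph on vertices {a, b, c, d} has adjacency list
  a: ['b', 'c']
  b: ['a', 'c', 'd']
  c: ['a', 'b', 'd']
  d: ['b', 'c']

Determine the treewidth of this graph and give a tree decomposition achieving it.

Every bag has size at most 3, so the width is 3 − 1 = 2 and tw(G) ≤ 2. Conversely, {b, c, d} is a clique of size 3, and the vertices of any clique must share a bag in every tree decomposition; so some bag has ≥ 3 vertices and tw(G) ≥ 2. The upper and lower bounds meet at 2, so that is the treewidth.

Treewidth 2.
Bags: B1 = {b, c, d}  B2 = {a, b, c}
Tree: B1–B2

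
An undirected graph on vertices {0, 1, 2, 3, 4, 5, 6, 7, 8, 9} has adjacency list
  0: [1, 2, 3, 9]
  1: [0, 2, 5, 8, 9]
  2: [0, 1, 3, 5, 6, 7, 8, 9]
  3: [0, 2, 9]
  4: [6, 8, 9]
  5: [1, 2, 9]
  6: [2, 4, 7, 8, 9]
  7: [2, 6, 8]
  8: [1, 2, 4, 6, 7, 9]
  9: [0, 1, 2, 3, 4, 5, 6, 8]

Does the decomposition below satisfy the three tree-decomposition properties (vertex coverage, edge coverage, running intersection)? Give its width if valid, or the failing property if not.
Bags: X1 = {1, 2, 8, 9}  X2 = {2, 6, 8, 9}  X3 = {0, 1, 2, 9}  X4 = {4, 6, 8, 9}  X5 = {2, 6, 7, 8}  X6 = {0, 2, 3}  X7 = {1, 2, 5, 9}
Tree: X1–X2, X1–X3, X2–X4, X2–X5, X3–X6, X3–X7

A tree decomposition must satisfy three properties: every vertex lies in some bag; for every edge, both endpoints lie together in some bag; and for every vertex, the bags containing it form a connected subtree. Here edge (9,3) lies in no bag, so the decomposition is invalid.

No — edge (9,3) lies in no bag.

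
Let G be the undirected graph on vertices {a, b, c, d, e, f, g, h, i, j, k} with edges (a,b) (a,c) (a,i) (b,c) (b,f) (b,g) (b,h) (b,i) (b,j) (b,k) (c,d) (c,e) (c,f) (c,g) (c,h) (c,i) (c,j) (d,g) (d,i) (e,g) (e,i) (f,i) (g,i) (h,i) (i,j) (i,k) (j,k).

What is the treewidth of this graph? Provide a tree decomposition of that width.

Treewidth 3.
One such decomposition:
Bags: B1 = {b, c, g, i}  B2 = {c, e, g, i}  B3 = {b, c, h, i}  B4 = {c, d, g, i}  B5 = {a, b, c, i}  B6 = {b, c, i, j}  B7 = {b, c, f, i}  B8 = {b, i, j, k}
Tree: B1–B2, B1–B3, B2–B4, B3–B5, B1–B6, B5–B7, B6–B8

The largest bag has 4 vertices, giving width 3; this decomposition certifies tw(G) ≤ 3. On the other hand G contains the 4-clique {c, d, g, i}. A clique must lie in a single bag of any decomposition, so no decomposition can have width below 3. Combining the bounds, tw(G) = 3.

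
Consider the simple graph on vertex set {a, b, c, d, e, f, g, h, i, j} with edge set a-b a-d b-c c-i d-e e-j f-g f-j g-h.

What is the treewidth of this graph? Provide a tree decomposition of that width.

Each bag holds 2 vertices, so the decomposition has width 1, which upper-bounds the treewidth. Any graph with an edge has treewidth ≥ 1, and G has the edge h–g. Hence tw(G) = 1 exactly.

Treewidth 1.
One optimal decomposition is:
Bags: B1 = {g, h}  B2 = {f, g}  B3 = {f, j}  B4 = {e, j}  B5 = {d, e}  B6 = {a, d}  B7 = {a, b}  B8 = {b, c}  B9 = {c, i}
Tree: B1–B2, B2–B3, B3–B4, B4–B5, B5–B6, B6–B7, B7–B8, B8–B9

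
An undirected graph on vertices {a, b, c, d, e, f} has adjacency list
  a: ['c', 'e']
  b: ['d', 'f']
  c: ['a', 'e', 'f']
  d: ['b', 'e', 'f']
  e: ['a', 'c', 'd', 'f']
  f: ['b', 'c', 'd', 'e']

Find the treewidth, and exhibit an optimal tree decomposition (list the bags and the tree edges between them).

Every bag has size at most 3, so the width is 3 − 1 = 2 and tw(G) ≤ 2. For the lower bound, the 3 vertices {a, c, e} are pairwise adjacent, and any tree decomposition puts a clique entirely inside one bag — forcing width ≥ 2. The upper and lower bounds meet at 2, so that is the treewidth.

Treewidth 2.
One optimal decomposition is:
Bags: B1 = {d, e, f}  B2 = {c, e, f}  B3 = {b, d, f}  B4 = {a, c, e}
Tree: B1–B2, B1–B3, B2–B4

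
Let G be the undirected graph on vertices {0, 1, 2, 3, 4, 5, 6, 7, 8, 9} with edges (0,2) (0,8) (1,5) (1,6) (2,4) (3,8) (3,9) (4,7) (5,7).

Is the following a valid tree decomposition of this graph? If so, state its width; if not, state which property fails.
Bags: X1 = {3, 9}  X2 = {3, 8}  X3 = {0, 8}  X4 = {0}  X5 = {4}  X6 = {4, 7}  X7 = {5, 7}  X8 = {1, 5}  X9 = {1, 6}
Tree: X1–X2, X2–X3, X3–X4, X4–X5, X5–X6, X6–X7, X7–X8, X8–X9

A tree decomposition must satisfy three properties: every vertex lies in some bag; for every edge, both endpoints lie together in some bag; and for every vertex, the bags containing it form a connected subtree. Here vertex 2 appears in no bag, so the decomposition is invalid.

No — vertex 2 appears in no bag.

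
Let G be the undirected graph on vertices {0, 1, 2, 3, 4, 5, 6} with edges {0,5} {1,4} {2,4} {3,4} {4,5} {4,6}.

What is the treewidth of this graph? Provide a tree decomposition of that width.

Treewidth 1.
One such decomposition:
Bags: B1 = {3, 4}  B2 = {4, 6}  B3 = {2, 4}  B4 = {4, 5}  B5 = {0, 5}  B6 = {1, 4}
Tree: B1–B2, B1–B3, B1–B4, B4–B5, B2–B6

The largest bag has 2 vertices, giving width 1; this decomposition certifies tw(G) ≤ 1. G has an edge, so its treewidth is at least 1. Hence tw(G) = 1 exactly.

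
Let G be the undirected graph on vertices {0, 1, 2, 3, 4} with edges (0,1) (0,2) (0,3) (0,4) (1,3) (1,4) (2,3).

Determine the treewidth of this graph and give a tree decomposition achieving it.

The largest bag has 3 vertices, giving width 2; this decomposition certifies tw(G) ≤ 2. For the lower bound, the 3 vertices {0, 1, 3} are pairwise adjacent, and any tree decomposition puts a clique entirely inside one bag — forcing width ≥ 2. The upper and lower bounds meet at 2, so that is the treewidth.

Treewidth 2.
One such decomposition:
Bags: B1 = {0, 1, 3}  B2 = {0, 2, 3}  B3 = {0, 1, 4}
Tree: B1–B2, B1–B3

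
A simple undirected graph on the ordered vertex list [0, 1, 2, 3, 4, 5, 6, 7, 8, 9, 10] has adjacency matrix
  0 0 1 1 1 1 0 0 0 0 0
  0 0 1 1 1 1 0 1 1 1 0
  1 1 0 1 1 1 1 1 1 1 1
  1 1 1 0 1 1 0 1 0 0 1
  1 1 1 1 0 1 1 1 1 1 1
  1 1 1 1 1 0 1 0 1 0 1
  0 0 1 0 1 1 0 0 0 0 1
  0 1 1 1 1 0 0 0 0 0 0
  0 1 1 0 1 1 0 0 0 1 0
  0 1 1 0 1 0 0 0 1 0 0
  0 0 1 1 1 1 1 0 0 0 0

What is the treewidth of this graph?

A width-4 tree decomposition is:
Bags: B1 = {1, 2, 3, 4, 5}  B2 = {1, 2, 4, 5, 8}  B3 = {2, 3, 4, 5, 10}  B4 = {1, 2, 4, 8, 9}  B5 = {0, 2, 3, 4, 5}  B6 = {2, 4, 5, 6, 10}  B7 = {1, 2, 3, 4, 7}
Tree: B1–B2, B1–B3, B2–B4, B1–B5, B3–B6, B1–B7
Every bag has size at most 5, so the width is 5 − 1 = 4 and tw(G) ≤ 4. Conversely, {1, 2, 4, 8, 9} is a clique of size 5, and the vertices of any clique must share a bag in every tree decomposition; so some bag has ≥ 5 vertices and tw(G) ≥ 4. Hence tw(G) = 4 exactly.

4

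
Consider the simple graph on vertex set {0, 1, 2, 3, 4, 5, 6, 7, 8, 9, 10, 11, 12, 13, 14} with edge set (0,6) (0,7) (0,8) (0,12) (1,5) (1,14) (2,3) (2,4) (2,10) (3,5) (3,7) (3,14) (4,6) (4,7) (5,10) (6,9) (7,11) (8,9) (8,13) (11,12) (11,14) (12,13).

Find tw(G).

A width-3 tree decomposition is:
Bags: B1 = {1, 2, 5, 10}  B2 = {1, 2, 3, 5}  B3 = {1, 2, 3, 14}  B4 = {2, 3, 4, 14}  B5 = {3, 4, 7, 14}  B6 = {4, 7, 11, 14}  B7 = {4, 6, 7, 11}  B8 = {0, 6, 7, 11}  B9 = {0, 6, 11, 12}  B10 = {0, 6, 9, 12}  B11 = {0, 8, 9, 12}  B12 = {8, 9, 12, 13}
Tree: B1–B2, B2–B3, B3–B4, B4–B5, B5–B6, B6–B7, B7–B8, B8–B9, B9–B10, B10–B11, B11–B12
Every bag has size at most 4, so the width is 4 − 1 = 3 and tw(G) ≤ 3. For the lower bound: the 4 vertex sets {1,5,10}, {2}, {3}, {4,7,11,14} are disjoint, each induces a connected subgraph, and every pair is joined by at least one edge of G. Contracting each set to a single vertex therefore yields K_{4} as a minor, and since treewidth is minor-monotone, tw(G) ≥ tw(K_{4}) = 3. Therefore the treewidth is 3.

3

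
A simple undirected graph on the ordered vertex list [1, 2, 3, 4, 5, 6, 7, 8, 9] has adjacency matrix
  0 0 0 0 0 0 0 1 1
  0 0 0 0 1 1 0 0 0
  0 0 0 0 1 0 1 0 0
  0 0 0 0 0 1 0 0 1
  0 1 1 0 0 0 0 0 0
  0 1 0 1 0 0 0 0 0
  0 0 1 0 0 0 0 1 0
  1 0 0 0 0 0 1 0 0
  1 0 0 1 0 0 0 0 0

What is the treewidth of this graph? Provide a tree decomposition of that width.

The largest bag has 3 vertices, giving width 2; this decomposition certifies tw(G) ≤ 2. Since 3–7–8–1–9–4–6–2–5–3 is a cycle in G, G is not acyclic. Forests are exactly the graphs of treewidth ≤ 1, so tw(G) ≥ 2. Combining the bounds, tw(G) = 2.

Treewidth 2.
One such decomposition:
Bags: B1 = {3, 7, 8}  B2 = {1, 3, 8}  B3 = {1, 3, 9}  B4 = {3, 4, 9}  B5 = {3, 4, 6}  B6 = {2, 3, 6}  B7 = {2, 3, 5}
Tree: B1–B2, B2–B3, B3–B4, B4–B5, B5–B6, B6–B7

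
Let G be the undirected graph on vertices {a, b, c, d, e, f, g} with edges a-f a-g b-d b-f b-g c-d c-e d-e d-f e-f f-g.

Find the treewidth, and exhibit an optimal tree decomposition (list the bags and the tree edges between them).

Every bag has size at most 3, so the width is 3 − 1 = 2 and tw(G) ≤ 2. For the lower bound, the 3 vertices {c, d, e} are pairwise adjacent, and any tree decomposition puts a clique entirely inside one bag — forcing width ≥ 2. The upper and lower bounds meet at 2, so that is the treewidth.

Treewidth 2.
One such decomposition:
Bags: B1 = {b, f, g}  B2 = {b, d, f}  B3 = {d, e, f}  B4 = {c, d, e}  B5 = {a, f, g}
Tree: B1–B2, B2–B3, B3–B4, B1–B5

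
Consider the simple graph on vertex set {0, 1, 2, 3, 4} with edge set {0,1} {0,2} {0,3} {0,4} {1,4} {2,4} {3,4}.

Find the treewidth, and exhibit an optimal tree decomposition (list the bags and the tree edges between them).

Treewidth 2.
One such decomposition:
Bags: B1 = {0, 3, 4}  B2 = {0, 2, 4}  B3 = {0, 1, 4}
Tree: B1–B2, B1–B3

The largest bag has 3 vertices, giving width 2; this decomposition certifies tw(G) ≤ 2. On the other hand G contains the 3-clique {0, 1, 4}. A clique must lie in a single bag of any decomposition, so no decomposition can have width below 2. Hence tw(G) = 2 exactly.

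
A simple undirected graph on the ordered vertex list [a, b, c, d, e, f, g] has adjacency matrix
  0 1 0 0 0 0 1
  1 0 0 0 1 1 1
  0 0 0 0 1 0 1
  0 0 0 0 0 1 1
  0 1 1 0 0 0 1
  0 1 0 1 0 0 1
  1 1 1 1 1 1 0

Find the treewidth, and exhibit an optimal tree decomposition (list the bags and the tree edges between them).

Treewidth 2.
One optimal decomposition is:
Bags: B1 = {a, b, g}  B2 = {b, e, g}  B3 = {b, f, g}  B4 = {c, e, g}  B5 = {d, f, g}
Tree: B1–B2, B1–B3, B2–B4, B3–B5

Each bag holds 3 vertices, so the decomposition has width 2, which upper-bounds the treewidth. On the other hand G contains the 3-clique {d, f, g}. A clique must lie in a single bag of any decomposition, so no decomposition can have width below 2. The upper and lower bounds meet at 2, so that is the treewidth.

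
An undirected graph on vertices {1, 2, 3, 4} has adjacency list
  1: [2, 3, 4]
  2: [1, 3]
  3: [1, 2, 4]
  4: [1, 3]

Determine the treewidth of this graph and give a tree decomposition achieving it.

Treewidth 2.
One such decomposition:
Bags: B1 = {1, 3, 4}  B2 = {1, 2, 3}
Tree: B1–B2

The largest bag has 3 vertices, giving width 2; this decomposition certifies tw(G) ≤ 2. Conversely, {1, 2, 3} is a clique of size 3, and the vertices of any clique must share a bag in every tree decomposition; so some bag has ≥ 3 vertices and tw(G) ≥ 2. Therefore the treewidth is 2.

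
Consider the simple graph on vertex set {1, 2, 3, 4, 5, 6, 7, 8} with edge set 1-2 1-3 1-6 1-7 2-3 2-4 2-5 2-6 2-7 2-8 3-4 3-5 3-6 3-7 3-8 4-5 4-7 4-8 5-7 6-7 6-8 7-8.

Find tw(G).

4

A width-4 tree decomposition is:
Bags: B1 = {2, 3, 4, 7, 8}  B2 = {2, 3, 4, 5, 7}  B3 = {2, 3, 6, 7, 8}  B4 = {1, 2, 3, 6, 7}
Tree: B1–B2, B1–B3, B3–B4
The largest bag has 5 vertices, giving width 4; this decomposition certifies tw(G) ≤ 4. Conversely, {1, 2, 3, 6, 7} is a clique of size 5, and the vertices of any clique must share a bag in every tree decomposition; so some bag has ≥ 5 vertices and tw(G) ≥ 4. Therefore the treewidth is 4.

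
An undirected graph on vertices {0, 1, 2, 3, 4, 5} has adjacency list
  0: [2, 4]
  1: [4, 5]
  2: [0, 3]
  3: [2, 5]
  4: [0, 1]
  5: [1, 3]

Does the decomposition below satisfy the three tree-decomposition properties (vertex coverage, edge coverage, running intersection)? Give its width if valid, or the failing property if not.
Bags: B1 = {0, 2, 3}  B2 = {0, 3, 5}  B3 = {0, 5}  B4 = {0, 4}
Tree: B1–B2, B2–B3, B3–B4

No — vertex 1 appears in no bag.

A tree decomposition must satisfy three properties: every vertex lies in some bag; for every edge, both endpoints lie together in some bag; and for every vertex, the bags containing it form a connected subtree. Here vertex 1 appears in no bag, so the decomposition is invalid.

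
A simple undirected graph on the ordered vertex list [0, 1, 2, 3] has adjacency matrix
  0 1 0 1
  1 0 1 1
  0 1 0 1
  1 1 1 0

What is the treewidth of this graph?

A width-2 tree decomposition is:
Bags: B1 = {0, 1, 3}  B2 = {1, 2, 3}
Tree: B1–B2
Each bag holds 3 vertices, so the decomposition has width 2, which upper-bounds the treewidth. For the lower bound, the 3 vertices {0, 1, 3} are pairwise adjacent, and any tree decomposition puts a clique entirely inside one bag — forcing width ≥ 2. Hence tw(G) = 2 exactly.

2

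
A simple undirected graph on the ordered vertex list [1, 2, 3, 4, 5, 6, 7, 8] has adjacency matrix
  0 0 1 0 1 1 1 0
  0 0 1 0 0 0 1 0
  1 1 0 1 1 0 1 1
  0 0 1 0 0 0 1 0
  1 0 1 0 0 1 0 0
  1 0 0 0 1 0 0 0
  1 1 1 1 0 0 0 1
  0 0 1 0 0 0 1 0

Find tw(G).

2

A width-2 tree decomposition is:
Bags: B1 = {3, 7, 8}  B2 = {1, 3, 7}  B3 = {2, 3, 7}  B4 = {1, 3, 5}  B5 = {3, 4, 7}  B6 = {1, 5, 6}
Tree: B1–B2, B1–B3, B2–B4, B1–B5, B4–B6
The largest bag has 3 vertices, giving width 2; this decomposition certifies tw(G) ≤ 2. On the other hand G contains the 3-clique {1, 3, 5}. A clique must lie in a single bag of any decomposition, so no decomposition can have width below 2. Combining the bounds, tw(G) = 2.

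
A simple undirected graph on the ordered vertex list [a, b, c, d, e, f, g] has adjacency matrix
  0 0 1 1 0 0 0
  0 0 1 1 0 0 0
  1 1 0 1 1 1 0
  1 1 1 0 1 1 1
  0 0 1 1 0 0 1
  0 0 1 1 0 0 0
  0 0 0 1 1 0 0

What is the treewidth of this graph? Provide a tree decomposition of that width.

The largest bag has 3 vertices, giving width 2; this decomposition certifies tw(G) ≤ 2. On the other hand G contains the 3-clique {d, e, g}. A clique must lie in a single bag of any decomposition, so no decomposition can have width below 2. Therefore the treewidth is 2.

Treewidth 2.
Bags: B1 = {c, d, e}  B2 = {a, c, d}  B3 = {b, c, d}  B4 = {c, d, f}  B5 = {d, e, g}
Tree: B1–B2, B2–B3, B3–B4, B1–B5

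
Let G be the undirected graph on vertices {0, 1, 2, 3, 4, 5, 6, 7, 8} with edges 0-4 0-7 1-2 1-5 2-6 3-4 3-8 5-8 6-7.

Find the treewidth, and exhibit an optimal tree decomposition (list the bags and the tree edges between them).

Each bag holds 3 vertices, so the decomposition has width 2, which upper-bounds the treewidth. Since 6–7–0–4–3–8–5–1–2–6 is a cycle in G, G is not acyclic. Forests are exactly the graphs of treewidth ≤ 1, so tw(G) ≥ 2. Hence tw(G) = 2 exactly.

Treewidth 2.
One optimal decomposition is:
Bags: B1 = {0, 6, 7}  B2 = {0, 4, 6}  B3 = {3, 4, 6}  B4 = {3, 6, 8}  B5 = {5, 6, 8}  B6 = {1, 5, 6}  B7 = {1, 2, 6}
Tree: B1–B2, B2–B3, B3–B4, B4–B5, B5–B6, B6–B7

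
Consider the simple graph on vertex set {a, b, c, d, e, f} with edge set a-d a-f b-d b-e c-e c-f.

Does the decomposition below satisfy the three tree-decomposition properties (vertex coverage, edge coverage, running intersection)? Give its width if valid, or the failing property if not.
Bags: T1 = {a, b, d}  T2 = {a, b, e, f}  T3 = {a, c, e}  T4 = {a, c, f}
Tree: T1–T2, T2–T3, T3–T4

No — bags containing vertex f are not connected in the tree.

A tree decomposition must satisfy three properties: every vertex lies in some bag; for every edge, both endpoints lie together in some bag; and for every vertex, the bags containing it form a connected subtree. Here bags containing vertex f are not connected in the tree, so the decomposition is invalid.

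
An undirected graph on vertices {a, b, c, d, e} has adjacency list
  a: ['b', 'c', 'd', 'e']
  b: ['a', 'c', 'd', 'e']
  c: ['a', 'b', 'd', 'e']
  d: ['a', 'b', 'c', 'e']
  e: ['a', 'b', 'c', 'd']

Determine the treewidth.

4

A width-4 tree decomposition is:
Bags: B1 = {a, b, c, d, e}
Tree: (single bag)
A single bag containing all 5 vertices is trivially a valid decomposition of width 4. On the other hand G contains the 5-clique {a, b, c, d, e}. A clique must lie in a single bag of any decomposition, so no decomposition can have width below 4. Therefore the treewidth is 4.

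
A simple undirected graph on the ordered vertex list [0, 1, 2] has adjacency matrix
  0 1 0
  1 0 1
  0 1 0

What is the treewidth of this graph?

A width-1 tree decomposition is:
Bags: B1 = {0, 1}  B2 = {1, 2}
Tree: B1–B2
Every bag has size at most 2, so the width is 2 − 1 = 1 and tw(G) ≤ 1. G has an edge, so its treewidth is at least 1. Hence tw(G) = 1 exactly.

1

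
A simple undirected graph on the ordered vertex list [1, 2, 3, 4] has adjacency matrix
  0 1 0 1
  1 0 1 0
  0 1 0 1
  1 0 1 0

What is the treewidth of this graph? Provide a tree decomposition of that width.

The largest bag has 3 vertices, giving width 2; this decomposition certifies tw(G) ≤ 2. For the lower bound, G contains the cycle 1–4–3–2–1, so G is not a forest; only forests have treewidth ≤ 1, hence tw(G) ≥ 2. The upper and lower bounds meet at 2, so that is the treewidth.

Treewidth 2.
One such decomposition:
Bags: B1 = {1, 3, 4}  B2 = {1, 2, 3}
Tree: B1–B2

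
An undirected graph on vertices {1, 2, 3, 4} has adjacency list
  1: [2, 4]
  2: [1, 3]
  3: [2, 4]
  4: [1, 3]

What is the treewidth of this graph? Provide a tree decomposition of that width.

The largest bag has 3 vertices, giving width 2; this decomposition certifies tw(G) ≤ 2. Since 1–2–3–4–1 is a cycle in G, G is not acyclic. Forests are exactly the graphs of treewidth ≤ 1, so tw(G) ≥ 2. Combining the bounds, tw(G) = 2.

Treewidth 2.
Bags: B1 = {1, 2, 3}  B2 = {1, 3, 4}
Tree: B1–B2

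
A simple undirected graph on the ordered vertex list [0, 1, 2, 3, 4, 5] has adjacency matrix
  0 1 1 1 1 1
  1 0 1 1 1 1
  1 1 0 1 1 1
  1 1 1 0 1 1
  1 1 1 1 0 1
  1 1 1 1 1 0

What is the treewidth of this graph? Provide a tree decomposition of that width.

Treewidth 5.
One optimal decomposition is:
Bags: B1 = {0, 1, 2, 3, 4, 5}
Tree: (single bag)

With just one bag of size 6, the width is 6 − 1 = 5, so tw(G) ≤ 5. For the lower bound, the 6 vertices {0, 1, 2, 3, 4, 5} are pairwise adjacent, and any tree decomposition puts a clique entirely inside one bag — forcing width ≥ 5. Therefore the treewidth is 5.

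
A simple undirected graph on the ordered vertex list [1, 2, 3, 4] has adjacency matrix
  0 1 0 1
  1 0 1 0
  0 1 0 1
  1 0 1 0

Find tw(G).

2

A width-2 tree decomposition is:
Bags: B1 = {1, 3, 4}  B2 = {1, 2, 3}
Tree: B1–B2
Each bag holds 3 vertices, so the decomposition has width 2, which upper-bounds the treewidth. The edges 3–4–1–2–3 form a cycle, so G is not a tree and its treewidth is at least 2. The upper and lower bounds meet at 2, so that is the treewidth.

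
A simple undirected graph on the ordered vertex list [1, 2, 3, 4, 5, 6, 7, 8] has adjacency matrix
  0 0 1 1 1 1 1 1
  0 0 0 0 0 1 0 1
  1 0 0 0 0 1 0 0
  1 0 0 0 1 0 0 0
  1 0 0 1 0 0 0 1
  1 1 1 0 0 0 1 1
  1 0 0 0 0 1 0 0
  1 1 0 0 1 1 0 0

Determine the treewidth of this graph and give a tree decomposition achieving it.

Treewidth 2.
One such decomposition:
Bags: B1 = {1, 6, 8}  B2 = {1, 3, 6}  B3 = {1, 6, 7}  B4 = {1, 5, 8}  B5 = {1, 4, 5}  B6 = {2, 6, 8}
Tree: B1–B2, B1–B3, B1–B4, B4–B5, B1–B6

Each bag holds 3 vertices, so the decomposition has width 2, which upper-bounds the treewidth. On the other hand G contains the 3-clique {1, 4, 5}. A clique must lie in a single bag of any decomposition, so no decomposition can have width below 2. Therefore the treewidth is 2.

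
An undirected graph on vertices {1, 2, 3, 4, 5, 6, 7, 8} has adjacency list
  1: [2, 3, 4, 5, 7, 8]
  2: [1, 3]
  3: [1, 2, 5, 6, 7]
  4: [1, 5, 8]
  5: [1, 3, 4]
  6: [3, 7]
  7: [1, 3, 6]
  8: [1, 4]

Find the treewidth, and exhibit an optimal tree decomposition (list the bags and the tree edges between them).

Each bag holds 3 vertices, so the decomposition has width 2, which upper-bounds the treewidth. On the other hand G contains the 3-clique {1, 4, 8}. A clique must lie in a single bag of any decomposition, so no decomposition can have width below 2. The upper and lower bounds meet at 2, so that is the treewidth.

Treewidth 2.
One optimal decomposition is:
Bags: B1 = {1, 2, 3}  B2 = {1, 3, 7}  B3 = {3, 6, 7}  B4 = {1, 3, 5}  B5 = {1, 4, 5}  B6 = {1, 4, 8}
Tree: B1–B2, B2–B3, B2–B4, B4–B5, B5–B6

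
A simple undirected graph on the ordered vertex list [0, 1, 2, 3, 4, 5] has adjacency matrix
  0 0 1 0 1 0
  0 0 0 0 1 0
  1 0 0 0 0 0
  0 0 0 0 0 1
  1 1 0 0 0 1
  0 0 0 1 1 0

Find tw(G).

A width-1 tree decomposition is:
Bags: B1 = {0, 4}  B2 = {0, 2}  B3 = {1, 4}  B4 = {4, 5}  B5 = {3, 5}
Tree: B1–B2, B1–B3, B1–B4, B4–B5
Every bag has size at most 2, so the width is 2 − 1 = 1 and tw(G) ≤ 1. Any graph with an edge has treewidth ≥ 1, and G has the edge 0–4. Therefore the treewidth is 1.

1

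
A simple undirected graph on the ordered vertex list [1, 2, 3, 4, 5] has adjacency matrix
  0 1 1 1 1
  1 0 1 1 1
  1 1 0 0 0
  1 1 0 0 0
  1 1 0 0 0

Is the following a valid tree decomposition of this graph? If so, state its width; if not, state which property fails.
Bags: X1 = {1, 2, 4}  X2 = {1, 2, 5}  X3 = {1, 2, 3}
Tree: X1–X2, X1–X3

Checking the three conditions: (i) the bags cover all of {1, 2, 3, 4, 5}; (ii) for each edge, some bag contains both endpoints; (iii) the bags containing any fixed vertex form a subtree. All hold, so the decomposition is valid with width 3 − 1 = 2.

Yes; width 2.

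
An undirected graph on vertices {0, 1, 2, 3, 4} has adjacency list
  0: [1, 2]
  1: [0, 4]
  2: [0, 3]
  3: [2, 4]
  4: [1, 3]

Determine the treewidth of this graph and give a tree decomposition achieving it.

Treewidth 2.
One such decomposition:
Bags: B1 = {0, 2, 3}  B2 = {0, 1, 3}  B3 = {1, 3, 4}
Tree: B1–B2, B2–B3

Each bag holds 3 vertices, so the decomposition has width 2, which upper-bounds the treewidth. Since 3–2–0–1–4–3 is a cycle in G, G is not acyclic. Forests are exactly the graphs of treewidth ≤ 1, so tw(G) ≥ 2. Hence tw(G) = 2 exactly.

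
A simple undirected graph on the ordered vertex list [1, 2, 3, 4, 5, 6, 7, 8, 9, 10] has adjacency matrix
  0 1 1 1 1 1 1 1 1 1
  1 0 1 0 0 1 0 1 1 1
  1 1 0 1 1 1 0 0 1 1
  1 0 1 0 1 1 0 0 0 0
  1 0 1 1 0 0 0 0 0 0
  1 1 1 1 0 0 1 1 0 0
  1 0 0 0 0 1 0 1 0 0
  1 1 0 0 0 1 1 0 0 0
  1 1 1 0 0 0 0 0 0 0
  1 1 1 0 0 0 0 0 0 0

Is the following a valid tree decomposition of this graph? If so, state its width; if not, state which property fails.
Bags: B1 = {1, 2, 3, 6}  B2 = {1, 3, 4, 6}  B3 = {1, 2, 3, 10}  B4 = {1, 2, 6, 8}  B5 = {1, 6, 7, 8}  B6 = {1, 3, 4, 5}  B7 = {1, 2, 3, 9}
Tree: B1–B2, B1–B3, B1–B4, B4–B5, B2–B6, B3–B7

Yes; width 3.

Vertex coverage: the bags together contain {1, 2, 3, 4, 5, 6, 7, 8, 9, 10}, the full vertex set. Edge coverage: each edge of G has both endpoints in at least one bag. Running intersection: for every vertex, the bags containing it form a connected subtree. All three properties hold, so this is a valid tree decomposition of width max|bag| − 1 = 3, and hence tw(G) ≤ 3.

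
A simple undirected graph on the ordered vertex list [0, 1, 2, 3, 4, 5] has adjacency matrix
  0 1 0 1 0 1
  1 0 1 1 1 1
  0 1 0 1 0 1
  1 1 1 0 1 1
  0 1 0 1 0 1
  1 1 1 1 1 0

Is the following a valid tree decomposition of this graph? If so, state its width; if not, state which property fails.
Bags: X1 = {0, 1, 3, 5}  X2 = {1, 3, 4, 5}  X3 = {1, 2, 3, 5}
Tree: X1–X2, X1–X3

Yes; width 3.

Every vertex of G appears in some bag (union = {0, 1, 2, 3, 4, 5}); every edge is covered by a bag; and for each vertex v the set of bags containing v is connected in the bag tree. The decomposition is therefore valid. The largest bag has 4 vertices, so the width is 3.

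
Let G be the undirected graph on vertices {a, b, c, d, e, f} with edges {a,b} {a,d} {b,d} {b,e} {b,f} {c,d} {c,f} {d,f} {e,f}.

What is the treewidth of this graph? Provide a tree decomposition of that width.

The largest bag has 3 vertices, giving width 2; this decomposition certifies tw(G) ≤ 2. Conversely, {a, b, d} is a clique of size 3, and the vertices of any clique must share a bag in every tree decomposition; so some bag has ≥ 3 vertices and tw(G) ≥ 2. The upper and lower bounds meet at 2, so that is the treewidth.

Treewidth 2.
Bags: B1 = {c, d, f}  B2 = {b, d, f}  B3 = {a, b, d}  B4 = {b, e, f}
Tree: B1–B2, B2–B3, B2–B4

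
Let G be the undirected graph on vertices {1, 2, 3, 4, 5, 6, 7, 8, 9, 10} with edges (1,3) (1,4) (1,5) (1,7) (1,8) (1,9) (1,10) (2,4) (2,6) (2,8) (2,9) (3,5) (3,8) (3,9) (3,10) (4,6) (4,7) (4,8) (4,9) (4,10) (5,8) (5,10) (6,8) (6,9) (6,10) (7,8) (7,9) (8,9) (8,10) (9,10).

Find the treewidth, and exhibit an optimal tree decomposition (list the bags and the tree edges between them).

Each bag holds 5 vertices, so the decomposition has width 4, which upper-bounds the treewidth. Conversely, {1, 3, 8, 9, 10} is a clique of size 5, and the vertices of any clique must share a bag in every tree decomposition; so some bag has ≥ 5 vertices and tw(G) ≥ 4. Therefore the treewidth is 4.

Treewidth 4.
One such decomposition:
Bags: B1 = {4, 6, 8, 9, 10}  B2 = {1, 4, 8, 9, 10}  B3 = {1, 3, 8, 9, 10}  B4 = {1, 3, 5, 8, 10}  B5 = {2, 4, 6, 8, 9}  B6 = {1, 4, 7, 8, 9}
Tree: B1–B2, B2–B3, B3–B4, B1–B5, B2–B6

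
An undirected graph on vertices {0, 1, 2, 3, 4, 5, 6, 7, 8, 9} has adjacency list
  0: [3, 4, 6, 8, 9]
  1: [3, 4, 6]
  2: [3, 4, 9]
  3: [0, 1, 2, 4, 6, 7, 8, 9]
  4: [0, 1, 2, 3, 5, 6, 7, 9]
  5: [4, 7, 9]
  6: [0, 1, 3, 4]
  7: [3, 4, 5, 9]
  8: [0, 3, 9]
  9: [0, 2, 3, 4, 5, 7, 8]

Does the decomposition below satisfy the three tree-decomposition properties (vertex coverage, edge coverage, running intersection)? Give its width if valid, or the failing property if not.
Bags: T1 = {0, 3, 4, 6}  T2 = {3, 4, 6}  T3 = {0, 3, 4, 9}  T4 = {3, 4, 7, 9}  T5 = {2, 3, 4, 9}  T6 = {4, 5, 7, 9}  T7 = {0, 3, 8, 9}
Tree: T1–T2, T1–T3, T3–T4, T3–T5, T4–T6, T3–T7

No — vertex 1 appears in no bag.

A tree decomposition must satisfy three properties: every vertex lies in some bag; for every edge, both endpoints lie together in some bag; and for every vertex, the bags containing it form a connected subtree. Here vertex 1 appears in no bag, so the decomposition is invalid.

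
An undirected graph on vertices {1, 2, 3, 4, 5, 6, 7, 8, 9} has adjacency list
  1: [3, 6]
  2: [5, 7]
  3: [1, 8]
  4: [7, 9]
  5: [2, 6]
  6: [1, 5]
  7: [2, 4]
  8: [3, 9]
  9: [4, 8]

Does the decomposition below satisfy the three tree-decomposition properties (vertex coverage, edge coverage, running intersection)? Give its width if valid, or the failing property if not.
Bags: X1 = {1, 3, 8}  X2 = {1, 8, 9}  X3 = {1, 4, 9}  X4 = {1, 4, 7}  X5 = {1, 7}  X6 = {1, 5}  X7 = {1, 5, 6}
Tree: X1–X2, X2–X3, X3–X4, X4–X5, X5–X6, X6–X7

A tree decomposition must satisfy three properties: every vertex lies in some bag; for every edge, both endpoints lie together in some bag; and for every vertex, the bags containing it form a connected subtree. Here vertex 2 appears in no bag, so the decomposition is invalid.

No — vertex 2 appears in no bag.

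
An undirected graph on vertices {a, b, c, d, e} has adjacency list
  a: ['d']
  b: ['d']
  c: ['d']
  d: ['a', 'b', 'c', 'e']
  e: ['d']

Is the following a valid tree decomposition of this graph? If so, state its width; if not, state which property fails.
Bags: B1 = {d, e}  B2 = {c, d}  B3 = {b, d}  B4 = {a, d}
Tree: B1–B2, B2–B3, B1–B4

Checking the three conditions: (i) the bags cover all of {a, b, c, d, e}; (ii) for each edge, some bag contains both endpoints; (iii) the bags containing any fixed vertex form a subtree. All hold, so the decomposition is valid with width 2 − 1 = 1.

Yes; width 1.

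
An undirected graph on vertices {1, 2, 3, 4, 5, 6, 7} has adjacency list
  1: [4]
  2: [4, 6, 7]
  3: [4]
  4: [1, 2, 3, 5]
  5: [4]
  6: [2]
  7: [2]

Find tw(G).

1

A width-1 tree decomposition is:
Bags: B1 = {4, 5}  B2 = {2, 4}  B3 = {1, 4}  B4 = {3, 4}  B5 = {2, 7}  B6 = {2, 6}
Tree: B1–B2, B2–B3, B1–B4, B2–B5, B5–B6
The largest bag has 2 vertices, giving width 1; this decomposition certifies tw(G) ≤ 1. Since G has at least one edge (e.g. 5–4), it is not an edgeless graph, so tw(G) ≥ 1. Therefore the treewidth is 1.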